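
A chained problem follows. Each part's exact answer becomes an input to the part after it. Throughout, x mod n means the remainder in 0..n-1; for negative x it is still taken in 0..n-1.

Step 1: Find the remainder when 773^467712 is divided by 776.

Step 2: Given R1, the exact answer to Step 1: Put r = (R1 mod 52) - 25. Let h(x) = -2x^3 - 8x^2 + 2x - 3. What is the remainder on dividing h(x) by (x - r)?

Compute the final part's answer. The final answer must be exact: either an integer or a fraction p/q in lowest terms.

22989

Step 1: squarings mod 776: 773^1=773, 773^2=9, 773^4=81, 773^8=353, 773^16=449, 773^32=617, 773^64=449, 773^128=617, 773^256=449, 773^512=617, 773^1024=449, 773^2048=617, 773^4096=449, 773^8192=617, 773^16384=449, 773^32768=617, 773^65536=449, 773^131072=617, 773^262144=449; 773^467712 = 773^256 * 773^512 * 773^8192 * 773^65536 * 773^131072 * 773^262144 = 1 (mod 776); answer 1
Step 2: R1 = 1; r = -24; remainder = value at the root: -2*(-24)^3 - 8*(-24)^2 + 2*(-24)^1 - 3 = (27648) + (-4608) + (-48) + (-3) = 22989; answer 22989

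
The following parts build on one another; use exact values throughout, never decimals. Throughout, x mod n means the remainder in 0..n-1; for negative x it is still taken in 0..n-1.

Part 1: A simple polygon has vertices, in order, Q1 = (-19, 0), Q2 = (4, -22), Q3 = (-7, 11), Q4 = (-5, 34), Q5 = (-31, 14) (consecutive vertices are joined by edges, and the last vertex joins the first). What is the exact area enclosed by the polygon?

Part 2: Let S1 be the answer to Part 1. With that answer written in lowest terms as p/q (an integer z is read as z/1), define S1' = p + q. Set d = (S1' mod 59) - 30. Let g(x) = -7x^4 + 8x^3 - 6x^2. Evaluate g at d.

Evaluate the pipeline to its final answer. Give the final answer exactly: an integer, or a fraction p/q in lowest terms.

-78600

Part 1: cross terms: (-19*-22 - 4*0)=418, (4*11 - -7*-22)=-110, (-7*34 - -5*11)=-183, (-5*14 - -31*34)=984, (-31*0 - -19*14)=266; twice the area = |1375| = 1375; area = 1375/2; answer 1375/2
Part 2: S1 = 1375/2; threaded value p + q = 1377; d = -10; -7*(-10)^4 + 8*(-10)^3 - 6*(-10)^2 = (-70000) + (-8000) + (-600) = -78600; answer -78600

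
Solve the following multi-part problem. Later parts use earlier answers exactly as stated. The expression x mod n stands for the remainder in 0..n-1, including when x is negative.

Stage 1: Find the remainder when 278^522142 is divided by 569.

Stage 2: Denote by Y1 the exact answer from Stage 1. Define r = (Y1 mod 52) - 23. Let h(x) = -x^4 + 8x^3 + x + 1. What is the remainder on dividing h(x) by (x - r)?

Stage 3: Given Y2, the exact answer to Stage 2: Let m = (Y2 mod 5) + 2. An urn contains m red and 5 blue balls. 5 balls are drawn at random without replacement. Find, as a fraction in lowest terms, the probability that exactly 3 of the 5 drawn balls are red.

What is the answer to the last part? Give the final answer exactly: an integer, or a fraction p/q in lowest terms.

Stage 1: squarings mod 569: 278^1=278, 278^2=469, 278^4=327, 278^8=526, 278^16=142, 278^32=249, 278^64=549, 278^128=400, 278^256=111, 278^512=372, 278^1024=117, 278^2048=33, 278^4096=520, 278^8192=125, 278^16384=262, 278^32768=364, 278^65536=488, 278^131072=302, 278^262144=164; 278^522142 = 278^2 * 278^4 * 278^8 * 278^16 * 278^128 * 278^256 * 278^512 * 278^1024 * 278^4096 * 278^8192 * 278^16384 * 278^32768 * 278^65536 * 278^131072 * 278^262144 = 526 (mod 569); answer 526
Stage 2: Y1 = 526; r = -17; remainder = value at the root: -1*(-17)^4 + 8*(-17)^3 + 1*(-17)^1 + 1 = (-83521) + (-39304) + (-17) + (1) = -122841; answer -122841
Stage 3: Y2 = -122841; m = 6; total draws C(11,5) = 462; favorable C(6,3)*C(5,2) = 200; P = 100/231; answer 100/231

100/231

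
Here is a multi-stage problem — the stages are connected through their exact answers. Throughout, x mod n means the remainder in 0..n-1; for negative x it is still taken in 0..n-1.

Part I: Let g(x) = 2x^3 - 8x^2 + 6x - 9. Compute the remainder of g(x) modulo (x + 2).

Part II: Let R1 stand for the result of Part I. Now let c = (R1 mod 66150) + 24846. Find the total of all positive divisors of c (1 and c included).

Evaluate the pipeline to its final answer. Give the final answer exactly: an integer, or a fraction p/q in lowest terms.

131352

Part I: remainder = value at the root: 2*(-2)^3 - 8*(-2)^2 + 6*(-2)^1 - 9 = (-16) + (-32) + (-12) + (-9) = -69; answer -69
Part II: R1 = -69; c = 90927; 90927 = 3^2 * 10103; sigma = (1 + 3 + 9) * (1 + 10103) = 13 * 10104 = 131352; answer 131352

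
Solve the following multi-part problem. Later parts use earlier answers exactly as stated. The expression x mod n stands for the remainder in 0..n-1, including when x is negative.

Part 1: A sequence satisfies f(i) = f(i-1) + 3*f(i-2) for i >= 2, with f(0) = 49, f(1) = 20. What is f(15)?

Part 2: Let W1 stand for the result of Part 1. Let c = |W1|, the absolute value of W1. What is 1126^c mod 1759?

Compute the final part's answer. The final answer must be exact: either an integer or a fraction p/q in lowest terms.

1738

Part 1: f(2) = 1*(20) + 3*(49) = 167; iterating: f(2)=167, f(3)=227, f(4)=728, f(5)=1409, f(6)=3593, f(7)=7820, f(8)=18599, f(9)=42059, f(10)=97856, f(11)=224033, f(12)=517601, f(13)=1189700, f(14)=2742503, f(15)=6311603; answer 6311603
Part 2: W1 = 6311603; c = 6311603; squarings mod 1759: 1126^1=1126, 1126^2=1396, 1126^4=1603, 1126^8=1469, 1126^16=1427, 1126^32=1166, 1126^64=1608, 1126^128=1693, 1126^256=838, 1126^512=403, 1126^1024=581, 1126^2048=1592, 1126^4096=1504, 1126^8192=1701, 1126^16384=1605, 1126^32768=849, 1126^65536=1370, 1126^131072=47, 1126^262144=450, 1126^524288=215, 1126^1048576=491, 1126^2097152=98, 1126^4194304=809; 1126^6311603 = 1126^1 * 1126^2 * 1126^16 * 1126^32 * 1126^128 * 1126^512 * 1126^1024 * 1126^2048 * 1126^16384 * 1126^2097152 * 1126^4194304 = 1738 (mod 1759); answer 1738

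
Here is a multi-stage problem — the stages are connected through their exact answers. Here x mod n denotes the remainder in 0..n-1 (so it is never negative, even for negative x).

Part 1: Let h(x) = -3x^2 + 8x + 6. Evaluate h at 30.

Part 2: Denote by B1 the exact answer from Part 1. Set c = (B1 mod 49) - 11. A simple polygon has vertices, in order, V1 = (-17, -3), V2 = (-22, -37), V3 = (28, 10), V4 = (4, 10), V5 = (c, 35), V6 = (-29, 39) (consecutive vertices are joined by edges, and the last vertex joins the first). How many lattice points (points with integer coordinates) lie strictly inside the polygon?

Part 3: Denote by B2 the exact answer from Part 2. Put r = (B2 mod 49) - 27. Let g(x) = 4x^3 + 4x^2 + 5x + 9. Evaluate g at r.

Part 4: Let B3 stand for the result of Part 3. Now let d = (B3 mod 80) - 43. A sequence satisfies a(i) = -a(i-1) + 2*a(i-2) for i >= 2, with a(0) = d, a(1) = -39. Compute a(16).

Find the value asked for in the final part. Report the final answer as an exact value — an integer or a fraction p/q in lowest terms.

Part 1: -3*(30)^2 + 8*(30)^1 + 6 = (-2700) + (240) + (6) = -2454; answer -2454
Part 2: B1 = -2454; c = 34; cross terms: (-17*-37 - -22*-3)=563, (-22*10 - 28*-37)=816, (28*10 - 4*10)=240, (4*35 - 34*10)=-200, (34*39 - -29*35)=2341, (-29*-3 - -17*39)=750; twice the area = |4510| = 4510; area = 2255; boundary points = 1 + 1 + 24 + 5 + 1 + 6 = 38; strictly interior points = area - boundary/2 + 1 = 2237; answer 2237
Part 3: B2 = 2237; r = 5; 4*(5)^3 + 4*(5)^2 + 5*(5)^1 + 9 = (500) + (100) + (25) + (9) = 634; answer 634
Part 4: B3 = 634; d = 31; a(2) = -1*(-39) + 2*(31) = 101; iterating: a(2)=101, a(3)=-179, a(4)=381, a(5)=-739, a(6)=1501, a(7)=-2979, a(8)=5981, a(9)=-11939, a(10)=23901, a(11)=-47779, a(12)=95581, a(13)=-191139, a(14)=382301, a(15)=-764579, a(16)=1529181; answer 1529181

1529181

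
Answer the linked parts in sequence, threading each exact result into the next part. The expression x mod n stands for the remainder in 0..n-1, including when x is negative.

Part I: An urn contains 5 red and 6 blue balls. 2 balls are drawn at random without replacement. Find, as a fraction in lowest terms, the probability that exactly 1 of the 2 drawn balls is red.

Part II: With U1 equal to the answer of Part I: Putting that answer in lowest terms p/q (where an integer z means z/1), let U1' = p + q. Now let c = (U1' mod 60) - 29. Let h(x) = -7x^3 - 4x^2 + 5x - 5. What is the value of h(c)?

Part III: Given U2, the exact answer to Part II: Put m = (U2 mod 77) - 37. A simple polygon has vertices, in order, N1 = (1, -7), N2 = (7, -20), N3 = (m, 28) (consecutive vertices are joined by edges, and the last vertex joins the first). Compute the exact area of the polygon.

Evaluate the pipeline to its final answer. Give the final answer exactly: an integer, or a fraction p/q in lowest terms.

483/2

Part I: total draws C(11,2) = 55; favorable C(5,1)*C(6,1) = 30; P = 6/11; answer 6/11
Part II: U1 = 6/11; threaded value p + q = 17; c = -12; -7*(-12)^3 - 4*(-12)^2 + 5*(-12)^1 - 5 = (12096) + (-576) + (-60) + (-5) = 11455; answer 11455
Part III: U2 = 11455; m = 22; cross terms: (1*-20 - 7*-7)=29, (7*28 - 22*-20)=636, (22*-7 - 1*28)=-182; twice the area = |483| = 483; area = 483/2; answer 483/2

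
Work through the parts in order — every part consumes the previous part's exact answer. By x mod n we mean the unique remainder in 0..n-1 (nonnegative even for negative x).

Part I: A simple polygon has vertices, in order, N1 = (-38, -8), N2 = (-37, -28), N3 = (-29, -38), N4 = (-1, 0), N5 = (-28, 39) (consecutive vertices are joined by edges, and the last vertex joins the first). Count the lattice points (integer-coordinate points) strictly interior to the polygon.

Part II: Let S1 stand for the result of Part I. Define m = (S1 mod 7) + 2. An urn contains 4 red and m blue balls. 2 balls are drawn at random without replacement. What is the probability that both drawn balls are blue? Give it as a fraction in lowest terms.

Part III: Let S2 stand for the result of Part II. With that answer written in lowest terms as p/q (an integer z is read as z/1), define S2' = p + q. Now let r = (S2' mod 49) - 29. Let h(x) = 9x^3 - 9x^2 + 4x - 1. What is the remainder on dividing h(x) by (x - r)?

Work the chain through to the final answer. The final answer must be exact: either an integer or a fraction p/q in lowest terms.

-87403

Part I: cross terms: (-38*-28 - -37*-8)=768, (-37*-38 - -29*-28)=594, (-29*0 - -1*-38)=-38, (-1*39 - -28*0)=-39, (-28*-8 - -38*39)=1706; twice the area = |2991| = 2991; area = 2991/2; boundary points = 1 + 2 + 2 + 3 + 1 = 9; strictly interior points = area - boundary/2 + 1 = 1492; answer 1492
Part II: S1 = 1492; m = 3; total draws C(7,2) = 21; favorable C(3,2) = 3; P = 1/7; answer 1/7
Part III: S2 = 1/7; threaded value p + q = 8; r = -21; remainder = value at the root: 9*(-21)^3 - 9*(-21)^2 + 4*(-21)^1 - 1 = (-83349) + (-3969) + (-84) + (-1) = -87403; answer -87403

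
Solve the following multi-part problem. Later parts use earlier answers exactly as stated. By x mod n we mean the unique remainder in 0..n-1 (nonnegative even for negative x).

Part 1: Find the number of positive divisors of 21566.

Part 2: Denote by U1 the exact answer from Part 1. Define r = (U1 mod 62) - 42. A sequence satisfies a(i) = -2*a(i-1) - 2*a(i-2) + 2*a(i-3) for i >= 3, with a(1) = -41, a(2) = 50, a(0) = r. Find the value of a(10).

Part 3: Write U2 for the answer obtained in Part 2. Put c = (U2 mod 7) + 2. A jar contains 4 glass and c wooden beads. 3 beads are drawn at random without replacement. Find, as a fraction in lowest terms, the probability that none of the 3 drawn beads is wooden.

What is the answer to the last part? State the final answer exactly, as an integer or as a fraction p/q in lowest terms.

1/5

Part 1: 21566 = 2 * 41 * 263; number of divisors = (1+1) * (1+1) * (1+1) = 8; answer 8
Part 2: U1 = 8; r = -34; a(3) = -2*(50) - 2*(-41) + 2*(-34) = -86; iterating: a(3)=-86, a(4)=-10, a(5)=292, a(6)=-736, a(7)=868, a(8)=320, a(9)=-3848, a(10)=8792; answer 8792
Part 3: U2 = 8792; c = 2; total draws C(6,3) = 20; favorable C(4,3) = 4; P = 1/5; answer 1/5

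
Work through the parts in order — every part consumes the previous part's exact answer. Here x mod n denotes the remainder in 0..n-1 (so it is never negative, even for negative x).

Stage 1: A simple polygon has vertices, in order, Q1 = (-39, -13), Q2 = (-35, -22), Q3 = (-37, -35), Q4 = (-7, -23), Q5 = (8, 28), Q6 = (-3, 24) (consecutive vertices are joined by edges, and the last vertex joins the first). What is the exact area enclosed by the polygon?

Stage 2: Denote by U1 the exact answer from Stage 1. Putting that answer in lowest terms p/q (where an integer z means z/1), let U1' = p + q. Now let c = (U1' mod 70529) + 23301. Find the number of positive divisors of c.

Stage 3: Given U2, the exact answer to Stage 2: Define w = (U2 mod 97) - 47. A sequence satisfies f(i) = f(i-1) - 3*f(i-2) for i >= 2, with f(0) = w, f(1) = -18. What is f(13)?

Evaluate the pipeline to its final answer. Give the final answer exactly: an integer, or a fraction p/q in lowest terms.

29502

Stage 1: cross terms: (-39*-22 - -35*-13)=403, (-35*-35 - -37*-22)=411, (-37*-23 - -7*-35)=606, (-7*28 - 8*-23)=-12, (8*24 - -3*28)=276, (-3*-13 - -39*24)=975; twice the area = |2659| = 2659; area = 2659/2; answer 2659/2
Stage 2: U1 = 2659/2; threaded value p + q = 2661; c = 25962; 25962 = 2 * 3 * 4327; number of divisors = (1+1) * (1+1) * (1+1) = 8; answer 8
Stage 3: U2 = 8; w = -39; f(2) = 1*(-18) - 3*(-39) = 99; iterating: f(2)=99, f(3)=153, f(4)=-144, f(5)=-603, f(6)=-171, f(7)=1638, f(8)=2151, f(9)=-2763, f(10)=-9216, f(11)=-927, f(12)=26721, f(13)=29502; answer 29502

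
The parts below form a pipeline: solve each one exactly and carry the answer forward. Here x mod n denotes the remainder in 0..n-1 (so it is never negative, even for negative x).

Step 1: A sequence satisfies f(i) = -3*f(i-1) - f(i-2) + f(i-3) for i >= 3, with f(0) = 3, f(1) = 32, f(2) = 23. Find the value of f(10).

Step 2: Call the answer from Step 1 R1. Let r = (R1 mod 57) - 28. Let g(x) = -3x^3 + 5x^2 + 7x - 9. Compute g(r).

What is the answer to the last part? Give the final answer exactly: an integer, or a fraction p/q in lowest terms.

Step 1: f(3) = -3*(23) - 1*(32) + 1*(3) = -98; iterating: f(3)=-98, f(4)=303, f(5)=-788, f(6)=1963, f(7)=-4798, f(8)=11643, f(9)=-28168, f(10)=68063; answer 68063
Step 2: R1 = 68063; r = -23; -3*(-23)^3 + 5*(-23)^2 + 7*(-23)^1 - 9 = (36501) + (2645) + (-161) + (-9) = 38976; answer 38976

38976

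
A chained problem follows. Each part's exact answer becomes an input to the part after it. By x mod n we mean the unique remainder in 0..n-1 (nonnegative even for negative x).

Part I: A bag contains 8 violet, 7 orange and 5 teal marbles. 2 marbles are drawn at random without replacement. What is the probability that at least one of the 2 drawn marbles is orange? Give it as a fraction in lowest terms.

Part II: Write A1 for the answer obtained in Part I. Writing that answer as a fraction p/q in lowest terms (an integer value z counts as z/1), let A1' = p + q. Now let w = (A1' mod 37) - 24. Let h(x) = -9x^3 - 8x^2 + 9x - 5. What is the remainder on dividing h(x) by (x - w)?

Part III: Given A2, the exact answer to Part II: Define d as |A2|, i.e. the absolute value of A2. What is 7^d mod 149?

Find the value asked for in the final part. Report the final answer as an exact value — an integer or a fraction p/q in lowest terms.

Part I: total draws C(20,2) = 190; complement C(13,2) = 78; favorable 190 - 78 = 112; P = 56/95; answer 56/95
Part II: A1 = 56/95; threaded value p + q = 151; w = -21; remainder = value at the root: -9*(-21)^3 - 8*(-21)^2 + 9*(-21)^1 - 5 = (83349) + (-3528) + (-189) + (-5) = 79627; answer 79627
Part III: A2 = 79627; d = 79627; squarings mod 149: 7^1=7, 7^2=49, 7^4=17, 7^8=140, 7^16=81, 7^32=5, 7^64=25, 7^128=29, 7^256=96, 7^512=127, 7^1024=37, 7^2048=28, 7^4096=39, 7^8192=31, 7^16384=67, 7^32768=19, 7^65536=63; 7^79627 = 7^1 * 7^2 * 7^8 * 7^256 * 7^512 * 7^1024 * 7^4096 * 7^8192 * 7^65536 = 45 (mod 149); answer 45

45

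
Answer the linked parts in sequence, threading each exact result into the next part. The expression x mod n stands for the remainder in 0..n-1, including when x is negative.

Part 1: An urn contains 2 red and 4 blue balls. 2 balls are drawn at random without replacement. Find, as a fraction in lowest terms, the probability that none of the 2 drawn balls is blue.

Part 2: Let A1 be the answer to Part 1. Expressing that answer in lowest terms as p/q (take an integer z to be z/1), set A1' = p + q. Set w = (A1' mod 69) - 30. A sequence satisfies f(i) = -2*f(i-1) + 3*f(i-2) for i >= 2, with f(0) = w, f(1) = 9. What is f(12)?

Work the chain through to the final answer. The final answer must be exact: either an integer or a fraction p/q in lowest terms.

Part 1: total draws C(6,2) = 15; favorable C(2,2) = 1; P = 1/15; answer 1/15
Part 2: A1 = 1/15; threaded value p + q = 16; w = -14; f(2) = -2*(9) + 3*(-14) = -60; iterating: f(2)=-60, f(3)=147, f(4)=-474, f(5)=1389, f(6)=-4200, f(7)=12567, f(8)=-37734, f(9)=113169, f(10)=-339540, f(11)=1018587, f(12)=-3055794; answer -3055794

-3055794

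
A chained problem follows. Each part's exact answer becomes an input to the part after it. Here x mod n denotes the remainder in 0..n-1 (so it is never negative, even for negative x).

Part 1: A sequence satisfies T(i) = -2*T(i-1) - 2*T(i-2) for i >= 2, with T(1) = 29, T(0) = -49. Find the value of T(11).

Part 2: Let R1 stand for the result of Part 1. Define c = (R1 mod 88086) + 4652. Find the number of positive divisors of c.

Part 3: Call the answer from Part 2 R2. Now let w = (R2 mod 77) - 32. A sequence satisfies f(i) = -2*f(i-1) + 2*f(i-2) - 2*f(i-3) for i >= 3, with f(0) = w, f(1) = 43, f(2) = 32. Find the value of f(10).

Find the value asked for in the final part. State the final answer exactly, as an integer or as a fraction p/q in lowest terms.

Part 1: T(2) = -2*(29) - 2*(-49) = 40; iterating: T(2)=40, T(3)=-138, T(4)=196, T(5)=-116, T(6)=-160, T(7)=552, T(8)=-784, T(9)=464, T(10)=640, T(11)=-2208; answer -2208
Part 2: R1 = -2208; c = 90530; 90530 = 2 * 5 * 11 * 823; number of divisors = (1+1) * (1+1) * (1+1) * (1+1) = 16; answer 16
Part 3: R2 = 16; w = -16; f(3) = -2*(32) + 2*(43) - 2*(-16) = 54; iterating: f(3)=54, f(4)=-130, f(5)=304, f(6)=-976, f(7)=2820, f(8)=-8200, f(9)=23992, f(10)=-70024; answer -70024

-70024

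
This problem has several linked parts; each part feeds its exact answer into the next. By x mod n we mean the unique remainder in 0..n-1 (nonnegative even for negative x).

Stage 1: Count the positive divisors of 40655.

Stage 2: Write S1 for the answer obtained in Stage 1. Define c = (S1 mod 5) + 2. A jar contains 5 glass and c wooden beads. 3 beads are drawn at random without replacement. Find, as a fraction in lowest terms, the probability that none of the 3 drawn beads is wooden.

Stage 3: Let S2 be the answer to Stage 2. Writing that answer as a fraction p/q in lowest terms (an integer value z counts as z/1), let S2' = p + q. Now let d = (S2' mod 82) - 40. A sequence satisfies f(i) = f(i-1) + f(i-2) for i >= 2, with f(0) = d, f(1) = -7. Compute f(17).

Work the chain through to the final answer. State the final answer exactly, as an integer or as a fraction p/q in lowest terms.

-37828

Stage 1: 40655 = 5 * 47 * 173; number of divisors = (1+1) * (1+1) * (1+1) = 8; answer 8
Stage 2: S1 = 8; c = 5; total draws C(10,3) = 120; favorable C(5,3) = 10; P = 1/12; answer 1/12
Stage 3: S2 = 1/12; threaded value p + q = 13; d = -27; f(2) = 1*(-7) + 1*(-27) = -34; iterating: f(2)=-34, f(3)=-41, f(4)=-75, f(5)=-116, f(6)=-191, f(7)=-307, f(8)=-498, f(9)=-805, f(10)=-1303, f(11)=-2108, f(12)=-3411, f(13)=-5519, f(14)=-8930, f(15)=-14449, f(16)=-23379, f(17)=-37828; answer -37828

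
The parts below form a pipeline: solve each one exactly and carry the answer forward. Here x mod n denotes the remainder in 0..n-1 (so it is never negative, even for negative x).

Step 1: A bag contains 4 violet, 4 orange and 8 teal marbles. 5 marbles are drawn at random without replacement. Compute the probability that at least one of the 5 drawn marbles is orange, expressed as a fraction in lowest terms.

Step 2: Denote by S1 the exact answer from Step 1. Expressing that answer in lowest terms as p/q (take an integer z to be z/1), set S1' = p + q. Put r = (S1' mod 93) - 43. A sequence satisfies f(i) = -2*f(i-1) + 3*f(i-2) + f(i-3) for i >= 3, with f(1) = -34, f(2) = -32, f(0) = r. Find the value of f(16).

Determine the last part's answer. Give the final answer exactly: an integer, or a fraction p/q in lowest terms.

-10104576

Step 1: total draws C(16,5) = 4368; complement C(12,5) = 792; favorable 4368 - 792 = 3576; P = 149/182; answer 149/182
Step 2: S1 = 149/182; threaded value p + q = 331; r = 9; f(3) = -2*(-32) + 3*(-34) + 1*(9) = -29; iterating: f(3)=-29, f(4)=-72, f(5)=25, f(6)=-295, f(7)=593, f(8)=-2046, f(9)=5576, f(10)=-16697, f(11)=48076, f(12)=-140667, f(13)=408865, f(14)=-1191655, f(15)=3469238, f(16)=-10104576; answer -10104576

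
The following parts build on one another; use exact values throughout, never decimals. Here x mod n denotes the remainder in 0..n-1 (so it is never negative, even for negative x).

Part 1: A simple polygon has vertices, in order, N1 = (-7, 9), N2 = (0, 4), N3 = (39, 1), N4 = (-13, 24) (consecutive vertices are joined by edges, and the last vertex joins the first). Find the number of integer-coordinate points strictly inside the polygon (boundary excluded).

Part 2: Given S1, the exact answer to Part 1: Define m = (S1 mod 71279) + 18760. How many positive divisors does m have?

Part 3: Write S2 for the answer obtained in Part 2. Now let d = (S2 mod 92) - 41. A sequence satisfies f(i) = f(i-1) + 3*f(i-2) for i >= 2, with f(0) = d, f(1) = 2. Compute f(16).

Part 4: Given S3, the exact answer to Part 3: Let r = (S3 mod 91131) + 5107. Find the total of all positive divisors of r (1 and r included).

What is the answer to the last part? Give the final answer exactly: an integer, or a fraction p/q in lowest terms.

18848

Part 1: cross terms: (-7*4 - 0*9)=-28, (0*1 - 39*4)=-156, (39*24 - -13*1)=949, (-13*9 - -7*24)=51; twice the area = |816| = 816; area = 408; boundary points = 1 + 3 + 1 + 3 = 8; strictly interior points = area - boundary/2 + 1 = 405; answer 405
Part 2: S1 = 405; m = 19165; 19165 = 5 * 3833; number of divisors = (1+1) * (1+1) = 4; answer 4
Part 3: S2 = 4; d = -37; f(2) = 1*(2) + 3*(-37) = -109; iterating: f(2)=-109, f(3)=-103, f(4)=-430, f(5)=-739, f(6)=-2029, f(7)=-4246, f(8)=-10333, f(9)=-23071, f(10)=-54070, f(11)=-123283, f(12)=-285493, f(13)=-655342, f(14)=-1511821, f(15)=-3477847, f(16)=-8013310; answer -8013310
Part 4: S3 = -8013310; r = 11325; 11325 = 3 * 5^2 * 151; sigma = (1 + 3) * (1 + 5 + 25) * (1 + 151) = 4 * 31 * 152 = 18848; answer 18848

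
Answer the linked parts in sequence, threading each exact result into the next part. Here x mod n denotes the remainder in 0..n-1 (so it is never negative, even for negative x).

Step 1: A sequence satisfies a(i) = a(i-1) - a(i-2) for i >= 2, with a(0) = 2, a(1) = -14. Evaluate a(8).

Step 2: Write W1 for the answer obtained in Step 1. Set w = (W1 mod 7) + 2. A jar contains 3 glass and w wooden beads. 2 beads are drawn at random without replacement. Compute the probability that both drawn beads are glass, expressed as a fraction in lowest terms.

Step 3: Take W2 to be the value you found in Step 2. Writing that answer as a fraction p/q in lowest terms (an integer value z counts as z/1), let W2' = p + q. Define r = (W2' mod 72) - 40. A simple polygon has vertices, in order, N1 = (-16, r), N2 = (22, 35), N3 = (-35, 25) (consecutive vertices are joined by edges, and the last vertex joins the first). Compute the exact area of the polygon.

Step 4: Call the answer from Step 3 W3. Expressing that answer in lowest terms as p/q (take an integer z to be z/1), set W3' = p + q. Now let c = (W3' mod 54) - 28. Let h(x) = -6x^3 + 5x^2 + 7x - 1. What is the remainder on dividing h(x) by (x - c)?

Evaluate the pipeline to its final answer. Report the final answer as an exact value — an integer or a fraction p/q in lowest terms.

13935

Step 1: a(2) = 1*(-14) - 1*(2) = -16; iterating: a(2)=-16, a(3)=-2, a(4)=14, a(5)=16, a(6)=2, a(7)=-14, a(8)=-16; answer -16
Step 2: W1 = -16; w = 7; total draws C(10,2) = 45; favorable C(3,2) = 3; P = 1/15; answer 1/15
Step 3: W2 = 1/15; threaded value p + q = 16; r = -24; cross terms: (-16*35 - 22*-24)=-32, (22*25 - -35*35)=1775, (-35*-24 - -16*25)=1240; twice the area = |2983| = 2983; area = 2983/2; answer 2983/2
Step 4: W3 = 2983/2; threaded value p + q = 2985; c = -13; remainder = value at the root: -6*(-13)^3 + 5*(-13)^2 + 7*(-13)^1 - 1 = (13182) + (845) + (-91) + (-1) = 13935; answer 13935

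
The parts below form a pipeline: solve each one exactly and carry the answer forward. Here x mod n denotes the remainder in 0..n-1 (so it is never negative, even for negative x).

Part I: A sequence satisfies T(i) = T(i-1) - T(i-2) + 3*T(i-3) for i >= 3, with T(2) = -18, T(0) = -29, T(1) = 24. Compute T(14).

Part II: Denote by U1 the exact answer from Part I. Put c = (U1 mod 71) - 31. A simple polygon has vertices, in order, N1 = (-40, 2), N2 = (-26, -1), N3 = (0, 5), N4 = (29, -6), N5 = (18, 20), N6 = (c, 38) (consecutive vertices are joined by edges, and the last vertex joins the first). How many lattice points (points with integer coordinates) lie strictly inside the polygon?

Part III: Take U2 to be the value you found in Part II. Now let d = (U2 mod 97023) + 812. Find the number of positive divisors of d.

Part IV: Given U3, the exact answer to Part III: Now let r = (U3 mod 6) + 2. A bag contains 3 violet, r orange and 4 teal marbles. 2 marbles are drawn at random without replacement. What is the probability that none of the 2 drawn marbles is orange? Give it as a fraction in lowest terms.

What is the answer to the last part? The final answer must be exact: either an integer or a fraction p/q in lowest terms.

7/26

Part I: T(3) = 1*(-18) - 1*(24) + 3*(-29) = -129; iterating: T(3)=-129, T(4)=-39, T(5)=36, T(6)=-312, T(7)=-465, T(8)=-45, T(9)=-516, T(10)=-1866, T(11)=-1485, T(12)=-1167, T(13)=-5280, T(14)=-8568; answer -8568
Part II: U1 = -8568; c = -8; cross terms: (-40*-1 - -26*2)=92, (-26*5 - 0*-1)=-130, (0*-6 - 29*5)=-145, (29*20 - 18*-6)=688, (18*38 - -8*20)=844, (-8*2 - -40*38)=1504; twice the area = |2853| = 2853; area = 2853/2; boundary points = 1 + 2 + 1 + 1 + 2 + 4 = 11; strictly interior points = area - boundary/2 + 1 = 1422; answer 1422
Part III: U2 = 1422; d = 2234; 2234 = 2 * 1117; number of divisors = (1+1) * (1+1) = 4; answer 4
Part IV: U3 = 4; r = 6; total draws C(13,2) = 78; favorable C(7,2) = 21; P = 7/26; answer 7/26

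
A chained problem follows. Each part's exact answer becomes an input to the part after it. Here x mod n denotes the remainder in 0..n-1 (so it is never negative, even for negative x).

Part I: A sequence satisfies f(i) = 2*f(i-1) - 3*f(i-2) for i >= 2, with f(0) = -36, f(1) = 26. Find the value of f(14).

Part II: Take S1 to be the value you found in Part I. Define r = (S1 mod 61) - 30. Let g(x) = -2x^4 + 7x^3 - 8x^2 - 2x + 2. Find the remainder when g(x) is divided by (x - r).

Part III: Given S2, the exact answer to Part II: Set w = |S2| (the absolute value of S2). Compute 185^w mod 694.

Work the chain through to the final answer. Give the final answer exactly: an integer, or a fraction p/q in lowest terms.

Part I: f(2) = 2*(26) - 3*(-36) = 160; iterating: f(2)=160, f(3)=242, f(4)=4, f(5)=-718, f(6)=-1448, f(7)=-742, f(8)=2860, f(9)=7946, f(10)=7312, f(11)=-9214, f(12)=-40364, f(13)=-53086, f(14)=14920; answer 14920
Part II: S1 = 14920; r = 6; remainder = value at the root: -2*(6)^4 + 7*(6)^3 - 8*(6)^2 - 2*(6)^1 + 2 = (-2592) + (1512) + (-288) + (-12) + (2) = -1378; answer -1378
Part III: S2 = -1378; w = 1378; squarings mod 694: 185^1=185, 185^2=219, 185^4=75, 185^8=73, 185^16=471, 185^32=455, 185^64=213, 185^128=259, 185^256=457, 185^512=649, 185^1024=637; 185^1378 = 185^2 * 185^32 * 185^64 * 185^256 * 185^1024 = 3 (mod 694); answer 3

3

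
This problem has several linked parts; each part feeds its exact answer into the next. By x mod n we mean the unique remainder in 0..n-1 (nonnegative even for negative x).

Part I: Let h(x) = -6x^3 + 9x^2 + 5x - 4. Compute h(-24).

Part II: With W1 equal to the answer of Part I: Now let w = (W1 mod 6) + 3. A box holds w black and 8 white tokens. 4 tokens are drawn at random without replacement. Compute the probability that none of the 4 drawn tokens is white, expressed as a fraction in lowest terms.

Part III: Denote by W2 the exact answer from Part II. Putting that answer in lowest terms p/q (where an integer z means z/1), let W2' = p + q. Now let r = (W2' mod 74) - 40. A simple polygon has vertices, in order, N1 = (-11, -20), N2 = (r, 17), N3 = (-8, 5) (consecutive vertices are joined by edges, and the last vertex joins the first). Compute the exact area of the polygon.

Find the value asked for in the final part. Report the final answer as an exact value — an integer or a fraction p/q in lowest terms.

457

Part I: -6*(-24)^3 + 9*(-24)^2 + 5*(-24)^1 - 4 = (82944) + (5184) + (-120) + (-4) = 88004; answer 88004
Part II: W1 = 88004; w = 5; total draws C(13,4) = 715; favorable C(5,4) = 5; P = 1/143; answer 1/143
Part III: W2 = 1/143; threaded value p + q = 144; r = 30; cross terms: (-11*17 - 30*-20)=413, (30*5 - -8*17)=286, (-8*-20 - -11*5)=215; twice the area = |914| = 914; area = 457; answer 457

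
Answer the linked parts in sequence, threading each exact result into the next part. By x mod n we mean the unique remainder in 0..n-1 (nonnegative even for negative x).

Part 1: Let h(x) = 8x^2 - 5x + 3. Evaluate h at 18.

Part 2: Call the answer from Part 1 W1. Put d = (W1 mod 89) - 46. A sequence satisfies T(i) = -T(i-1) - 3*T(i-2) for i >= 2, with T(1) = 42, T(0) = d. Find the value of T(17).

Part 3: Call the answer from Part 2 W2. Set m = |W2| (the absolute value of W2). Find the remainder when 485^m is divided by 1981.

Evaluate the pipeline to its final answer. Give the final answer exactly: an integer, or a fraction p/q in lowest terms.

Part 1: 8*(18)^2 - 5*(18)^1 + 3 = (2592) + (-90) + (3) = 2505; answer 2505
Part 2: W1 = 2505; d = -33; T(2) = -1*(42) - 3*(-33) = 57; iterating: T(2)=57, T(3)=-183, T(4)=12, T(5)=537, T(6)=-573, T(7)=-1038, T(8)=2757, T(9)=357, T(10)=-8628, T(11)=7557, T(12)=18327, T(13)=-40998, T(14)=-13983, T(15)=136977, T(16)=-95028, T(17)=-315903; answer -315903
Part 3: W2 = -315903; m = 315903; squarings mod 1981: 485^1=485, 485^2=1467, 485^4=723, 485^8=1726, 485^16=1633, 485^32=263, 485^64=1815, 485^128=1803, 485^256=1969, 485^512=144, 485^1024=926, 485^2048=1684, 485^4096=1045, 485^8192=494, 485^16384=373, 485^32768=459, 485^65536=695, 485^131072=1642, 485^262144=23; 485^315903 = 485^1 * 485^2 * 485^4 * 485^8 * 485^16 * 485^32 * 485^64 * 485^128 * 485^256 * 485^4096 * 485^16384 * 485^32768 * 485^262144 = 596 (mod 1981); answer 596

596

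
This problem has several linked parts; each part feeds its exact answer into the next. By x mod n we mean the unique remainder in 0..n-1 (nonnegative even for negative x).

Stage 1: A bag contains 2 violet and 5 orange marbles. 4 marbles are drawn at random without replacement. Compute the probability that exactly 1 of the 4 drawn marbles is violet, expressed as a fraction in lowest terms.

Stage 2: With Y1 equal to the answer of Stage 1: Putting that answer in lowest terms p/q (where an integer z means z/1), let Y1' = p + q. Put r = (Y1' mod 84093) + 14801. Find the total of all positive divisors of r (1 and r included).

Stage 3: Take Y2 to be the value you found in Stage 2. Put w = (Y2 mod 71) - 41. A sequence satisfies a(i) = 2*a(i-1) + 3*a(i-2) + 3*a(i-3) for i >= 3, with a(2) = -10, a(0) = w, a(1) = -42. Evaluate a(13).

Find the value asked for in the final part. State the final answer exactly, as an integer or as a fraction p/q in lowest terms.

-23245901

Stage 1: total draws C(7,4) = 35; favorable C(2,1)*C(5,3) = 20; P = 4/7; answer 4/7
Stage 2: Y1 = 4/7; threaded value p + q = 11; r = 14812; 14812 = 2^2 * 7 * 23^2; sigma = (1 + 2 + 4) * (1 + 7) * (1 + 23 + 529) = 7 * 8 * 553 = 30968; answer 30968
Stage 3: Y2 = 30968; w = -29; a(3) = 2*(-10) + 3*(-42) + 3*(-29) = -233; iterating: a(3)=-233, a(4)=-622, a(5)=-1973, a(6)=-6511, a(7)=-20807, a(8)=-67066, a(9)=-216086, a(10)=-695791, a(11)=-2241038, a(12)=-7217707, a(13)=-23245901; answer -23245901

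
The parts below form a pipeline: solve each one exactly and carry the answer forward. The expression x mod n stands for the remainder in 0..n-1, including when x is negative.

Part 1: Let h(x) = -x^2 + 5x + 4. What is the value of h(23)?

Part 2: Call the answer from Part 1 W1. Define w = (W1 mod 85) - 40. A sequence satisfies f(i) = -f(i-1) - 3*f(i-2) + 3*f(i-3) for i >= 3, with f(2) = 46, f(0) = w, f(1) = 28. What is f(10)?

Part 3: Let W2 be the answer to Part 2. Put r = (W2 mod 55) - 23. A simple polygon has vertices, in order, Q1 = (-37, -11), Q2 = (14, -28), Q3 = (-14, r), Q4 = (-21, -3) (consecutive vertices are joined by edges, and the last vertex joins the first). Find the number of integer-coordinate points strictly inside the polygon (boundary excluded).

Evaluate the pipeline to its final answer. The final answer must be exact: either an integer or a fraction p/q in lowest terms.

396

Part 1: -1*(23)^2 + 5*(23)^1 + 4 = (-529) + (115) + (4) = -410; answer -410
Part 2: W1 = -410; w = -25; f(3) = -1*(46) - 3*(28) + 3*(-25) = -205; iterating: f(3)=-205, f(4)=151, f(5)=602, f(6)=-1670, f(7)=317, f(8)=6499, f(9)=-12460, f(10)=-6086; answer -6086
Part 3: W2 = -6086; r = -4; cross terms: (-37*-28 - 14*-11)=1190, (14*-4 - -14*-28)=-448, (-14*-3 - -21*-4)=-42, (-21*-11 - -37*-3)=120; twice the area = |820| = 820; area = 410; boundary points = 17 + 4 + 1 + 8 = 30; strictly interior points = area - boundary/2 + 1 = 396; answer 396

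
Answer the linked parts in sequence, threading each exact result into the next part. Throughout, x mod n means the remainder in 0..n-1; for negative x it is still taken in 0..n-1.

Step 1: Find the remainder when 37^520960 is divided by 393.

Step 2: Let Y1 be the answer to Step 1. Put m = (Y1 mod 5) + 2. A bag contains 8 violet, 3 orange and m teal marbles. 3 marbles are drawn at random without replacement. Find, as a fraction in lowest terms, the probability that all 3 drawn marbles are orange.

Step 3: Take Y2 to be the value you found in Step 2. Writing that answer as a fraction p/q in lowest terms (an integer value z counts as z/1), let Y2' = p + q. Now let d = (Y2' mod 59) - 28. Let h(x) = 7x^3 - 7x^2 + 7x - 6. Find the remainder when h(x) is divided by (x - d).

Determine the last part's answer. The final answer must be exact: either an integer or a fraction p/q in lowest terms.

Step 1: squarings mod 393: 37^1=37, 37^2=190, 37^4=337, 37^8=385, 37^16=64, 37^32=166, 37^64=46, 37^128=151, 37^256=7, 37^512=49, 37^1024=43, 37^2048=277, 37^4096=94, 37^8192=190, 37^16384=337, 37^32768=385, 37^65536=64, 37^131072=166, 37^262144=46; 37^520960 = 37^256 * 37^512 * 37^4096 * 37^8192 * 37^16384 * 37^32768 * 37^65536 * 37^131072 * 37^262144 = 112 (mod 393); answer 112
Step 2: Y1 = 112; m = 4; total draws C(15,3) = 455; favorable C(3,3) = 1; P = 1/455; answer 1/455
Step 3: Y2 = 1/455; threaded value p + q = 456; d = 15; remainder = value at the root: 7*(15)^3 - 7*(15)^2 + 7*(15)^1 - 6 = (23625) + (-1575) + (105) + (-6) = 22149; answer 22149

22149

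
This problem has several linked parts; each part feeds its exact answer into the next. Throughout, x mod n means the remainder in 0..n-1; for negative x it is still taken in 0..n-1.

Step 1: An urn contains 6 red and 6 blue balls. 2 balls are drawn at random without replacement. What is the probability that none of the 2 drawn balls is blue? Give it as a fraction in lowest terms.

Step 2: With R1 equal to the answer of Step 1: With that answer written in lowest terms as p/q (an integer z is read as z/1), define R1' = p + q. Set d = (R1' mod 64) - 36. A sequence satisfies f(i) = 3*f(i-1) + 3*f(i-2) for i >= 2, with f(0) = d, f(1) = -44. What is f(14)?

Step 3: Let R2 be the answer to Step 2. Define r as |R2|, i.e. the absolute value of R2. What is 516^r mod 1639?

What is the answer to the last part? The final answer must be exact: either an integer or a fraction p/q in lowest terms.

Step 1: total draws C(12,2) = 66; favorable C(6,2) = 15; P = 5/22; answer 5/22
Step 2: R1 = 5/22; threaded value p + q = 27; d = -9; f(2) = 3*(-44) + 3*(-9) = -159; iterating: f(2)=-159, f(3)=-609, f(4)=-2304, f(5)=-8739, f(6)=-33129, f(7)=-125604, f(8)=-476199, f(9)=-1805409, f(10)=-6844824, f(11)=-25950699, f(12)=-98386569, f(13)=-373011804, f(14)=-1414195119; answer -1414195119
Step 3: R2 = -1414195119; r = 1414195119; squarings mod 1639: 516^1=516, 516^2=738, 516^4=496, 516^8=166, 516^16=1332, 516^32=826, 516^64=452, 516^128=1068, 516^256=1519, 516^512=1288, 516^1024=276, 516^2048=782, 516^4096=177, 516^8192=188, 516^16384=925, 516^32768=67, 516^65536=1211, 516^131072=1255, 516^262144=1585, 516^524288=1277, 516^1048576=1563, 516^2097152=859, 516^4194304=331, 516^8388608=1387, 516^16777216=1222, 516^33554432=155, 516^67108864=1079, 516^134217728=551, 516^268435456=386, 516^536870912=1486, 516^1073741824=463; 516^1414195119 = 516^1 * 516^2 * 516^4 * 516^8 * 516^32 * 516^128 * 516^256 * 516^512 * 516^1024 * 516^8192 * 516^16384 * 516^32768 * 516^131072 * 516^524288 * 516^4194304 * 516^67108864 * 516^268435456 * 516^1073741824 = 1462 (mod 1639); answer 1462

1462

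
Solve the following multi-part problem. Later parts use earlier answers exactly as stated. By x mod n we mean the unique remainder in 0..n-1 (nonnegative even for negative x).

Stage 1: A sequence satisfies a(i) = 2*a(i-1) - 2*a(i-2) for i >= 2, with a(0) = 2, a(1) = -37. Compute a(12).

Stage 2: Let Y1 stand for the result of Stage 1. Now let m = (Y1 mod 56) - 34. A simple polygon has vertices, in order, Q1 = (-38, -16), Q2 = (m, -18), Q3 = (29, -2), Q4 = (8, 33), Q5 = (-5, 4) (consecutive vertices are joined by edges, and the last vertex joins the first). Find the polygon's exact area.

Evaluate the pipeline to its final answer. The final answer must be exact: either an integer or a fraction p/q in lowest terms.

1346

Stage 1: a(2) = 2*(-37) - 2*(2) = -78; iterating: a(2)=-78, a(3)=-82, a(4)=-8, a(5)=148, a(6)=312, a(7)=328, a(8)=32, a(9)=-592, a(10)=-1248, a(11)=-1312, a(12)=-128; answer -128
Stage 2: Y1 = -128; m = 6; cross terms: (-38*-18 - 6*-16)=780, (6*-2 - 29*-18)=510, (29*33 - 8*-2)=973, (8*4 - -5*33)=197, (-5*-16 - -38*4)=232; twice the area = |2692| = 2692; area = 1346; answer 1346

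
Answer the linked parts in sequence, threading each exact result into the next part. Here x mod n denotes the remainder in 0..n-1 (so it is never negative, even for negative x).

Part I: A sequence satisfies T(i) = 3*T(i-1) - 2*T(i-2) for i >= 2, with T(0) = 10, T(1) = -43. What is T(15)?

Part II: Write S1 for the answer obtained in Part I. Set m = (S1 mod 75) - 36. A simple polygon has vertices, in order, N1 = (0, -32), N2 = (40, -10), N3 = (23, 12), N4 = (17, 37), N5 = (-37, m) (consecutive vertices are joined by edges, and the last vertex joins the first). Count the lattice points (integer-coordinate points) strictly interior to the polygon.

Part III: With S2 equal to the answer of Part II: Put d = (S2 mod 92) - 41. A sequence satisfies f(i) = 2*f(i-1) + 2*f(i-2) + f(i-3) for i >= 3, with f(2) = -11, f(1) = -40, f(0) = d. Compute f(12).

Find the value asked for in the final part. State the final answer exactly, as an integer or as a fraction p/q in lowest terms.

-1208077

Part I: T(2) = 3*(-43) - 2*(10) = -149; iterating: T(2)=-149, T(3)=-361, T(4)=-785, T(5)=-1633, T(6)=-3329, T(7)=-6721, T(8)=-13505, T(9)=-27073, T(10)=-54209, T(11)=-108481, T(12)=-217025, T(13)=-434113, T(14)=-868289, T(15)=-1736641; answer -1736641
Part II: S1 = -1736641; m = 23; cross terms: (0*-10 - 40*-32)=1280, (40*12 - 23*-10)=710, (23*37 - 17*12)=647, (17*23 - -37*37)=1760, (-37*-32 - 0*23)=1184; twice the area = |5581| = 5581; area = 5581/2; boundary points = 2 + 1 + 1 + 2 + 1 = 7; strictly interior points = area - boundary/2 + 1 = 2788; answer 2788
Part III: S2 = 2788; d = -13; f(3) = 2*(-11) + 2*(-40) + 1*(-13) = -115; iterating: f(3)=-115, f(4)=-292, f(5)=-825, f(6)=-2349, f(7)=-6640, f(8)=-18803, f(9)=-53235, f(10)=-150716, f(11)=-426705, f(12)=-1208077; answer -1208077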